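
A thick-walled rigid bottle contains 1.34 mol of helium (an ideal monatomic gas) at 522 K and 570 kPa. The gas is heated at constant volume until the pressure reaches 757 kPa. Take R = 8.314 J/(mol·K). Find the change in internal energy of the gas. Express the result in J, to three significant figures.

ΔU ≈ 2860 J

Constant volume ⇒ W = 0, so Q = ΔU = nCᵥΔT with Cᵥ = 3R/2 = 12.47 J/(mol·K).
At constant V, T₂/T₁ = P₂/P₁ ⇒ ΔT = T₁(P₂/P₁ − 1) = 522·(757/570 − 1) = 171.3 K.
ΔU = (1.34)(12.47)(171.3) = 2862 J.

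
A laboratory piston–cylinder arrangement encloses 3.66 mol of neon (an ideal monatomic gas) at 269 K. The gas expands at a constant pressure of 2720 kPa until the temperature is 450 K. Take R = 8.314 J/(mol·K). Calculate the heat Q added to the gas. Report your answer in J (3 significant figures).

Isobaric: W = nRΔT = (3.66)(8.314)(181) = 5508 J.
ΔU = nCᵥΔT with Cᵥ = 3R/2: ΔU = (3.66)(12.47)(181) = 8262 J.
Q = ΔU + W = 8262 + 5508 = 13769 J.

Q ≈ 13800 J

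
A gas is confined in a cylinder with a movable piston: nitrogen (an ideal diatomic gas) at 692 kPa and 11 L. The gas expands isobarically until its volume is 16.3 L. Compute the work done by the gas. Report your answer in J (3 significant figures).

W ≈ 3670 J

Isobaric: W = P ΔV.
W = (692 kPa)(16.3 − 11 L) = (692)(5.3) = 3668 J.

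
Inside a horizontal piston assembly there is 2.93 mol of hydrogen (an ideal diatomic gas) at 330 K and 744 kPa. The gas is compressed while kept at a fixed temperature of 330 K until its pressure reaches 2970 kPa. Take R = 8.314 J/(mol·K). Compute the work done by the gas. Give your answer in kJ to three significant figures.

Isothermal process: W = nRT ln(V₂/V₁) = nRT ln(P₁/P₂).
W = (2.93)(8.314)(330) × ln(744/2970)
  = 8039 × ln(0.2505) = 8039 × -1.384
W_by_gas = -11128 J.

W ≈ -11.1 kJ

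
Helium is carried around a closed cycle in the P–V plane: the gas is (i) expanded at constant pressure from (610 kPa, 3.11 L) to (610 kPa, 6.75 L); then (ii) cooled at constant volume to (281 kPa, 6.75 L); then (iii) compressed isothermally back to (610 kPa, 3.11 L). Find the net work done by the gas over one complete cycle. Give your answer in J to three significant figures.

W_net ≈ 751 J

Leg (i): W = PΔV = (610)(6.75 − 3.11) = 2220 J.
Leg (ii): W = 0.
Leg (iii): W = PᵢVᵢ ln(V_f/Vᵢ) = (1897) ln(3.11/6.75) = -1470 J.
W_net = 2220 − 1470 = 750.6 J.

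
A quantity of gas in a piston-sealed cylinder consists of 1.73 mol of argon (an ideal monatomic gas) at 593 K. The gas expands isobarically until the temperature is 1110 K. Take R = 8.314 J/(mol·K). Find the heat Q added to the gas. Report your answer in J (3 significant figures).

Isobaric: W = nRΔT = (1.73)(8.314)(517) = 7436 J.
ΔU = nCᵥΔT with Cᵥ = 3R/2: ΔU = (1.73)(12.47)(517) = 11154 J.
Q = ΔU + W = 11154 + 7436 = 18590 J.

Q ≈ 18600 J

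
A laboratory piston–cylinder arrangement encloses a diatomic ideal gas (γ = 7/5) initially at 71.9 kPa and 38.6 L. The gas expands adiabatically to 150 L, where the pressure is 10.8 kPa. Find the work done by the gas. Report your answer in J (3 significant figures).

W ≈ 2890 J

Adiabatic: W = (P₁V₁ − P₂V₂)/(γ − 1) with γ = 7/5.
P₁V₁ = 2775 J, P₂V₂ = 1620 J.
W = (2775 − 1620) / 0.4 = 2888 J.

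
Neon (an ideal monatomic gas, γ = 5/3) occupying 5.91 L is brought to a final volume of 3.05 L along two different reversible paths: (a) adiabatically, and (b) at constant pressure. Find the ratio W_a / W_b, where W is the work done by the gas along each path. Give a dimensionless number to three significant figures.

W_a / W_b ≈ 1.72

Path (a) adiabatic: W = P₁V₁(1 − (V₁/V₂)^(γ−1))/(γ−1) → W_a/(P₁V₁) = -0.8314.
Path (b) isobaric: W = P₁(V₂ − V₁) → W_b/(P₁V₁) = -0.4839.
W_a / W_b = -0.8314 / -0.4839 = 1.718.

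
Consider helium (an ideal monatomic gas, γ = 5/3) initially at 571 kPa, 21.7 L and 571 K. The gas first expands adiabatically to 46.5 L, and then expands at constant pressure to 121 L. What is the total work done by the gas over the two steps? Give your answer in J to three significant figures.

Step 1 (adiabatic): W = (P₁V₁ − P₂V₂)/(γ−1) = (12391 − 7455)/0.667 = 7404 J.
After step 1: P = 160.3 kPa, V = 46.5 L, T = 343.5 K.
Step 2 (isobaric): W = PΔV = (160.3 kPa)(121 − 46.5 L) = 11944 J.
W_total = 7404 + 11944 = 19348 J.

W_total ≈ 19300 J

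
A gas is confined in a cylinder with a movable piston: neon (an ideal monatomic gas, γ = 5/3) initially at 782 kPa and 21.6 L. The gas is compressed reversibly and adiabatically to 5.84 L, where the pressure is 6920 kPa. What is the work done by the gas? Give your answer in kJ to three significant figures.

Adiabatic: W = (P₁V₁ − P₂V₂)/(γ − 1) with γ = 5/3.
P₁V₁ = 16891 J, P₂V₂ = 40413 J.
W = (16891 − 40413) / 0.6667 = -35282 J.

W ≈ -35.3 kJ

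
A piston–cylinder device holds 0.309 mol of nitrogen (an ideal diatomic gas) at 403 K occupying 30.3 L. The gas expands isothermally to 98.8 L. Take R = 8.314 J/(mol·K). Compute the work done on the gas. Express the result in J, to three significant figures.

Isothermal: W = nRT ln(V₂/V₁).
W = (0.309)(8.314)(403) × ln(98.8/30.3)
  = 1035 × 1.182
W_by_gas = 1224 J; work on gas = −W_by = -1224 J.

W ≈ -1220 J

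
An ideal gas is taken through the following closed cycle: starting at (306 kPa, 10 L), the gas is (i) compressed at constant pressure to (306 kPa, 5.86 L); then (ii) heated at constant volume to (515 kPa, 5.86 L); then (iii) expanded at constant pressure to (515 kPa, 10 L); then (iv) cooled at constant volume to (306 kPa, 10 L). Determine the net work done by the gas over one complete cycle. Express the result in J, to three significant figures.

W_net ≈ 865 J

Constant-volume legs do no work.
W(i) = (306)(5.86 − 10) = -1267 J; W(iii) = (515)(10 − 5.86) = 2132 J.
W_net = -1267 + 2132 = 865.3 J (the clockwise enclosed area).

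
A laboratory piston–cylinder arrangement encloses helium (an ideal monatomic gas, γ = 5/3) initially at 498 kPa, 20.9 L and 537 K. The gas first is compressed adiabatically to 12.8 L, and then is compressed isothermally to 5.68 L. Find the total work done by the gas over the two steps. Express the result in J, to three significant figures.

W_total ≈ -17800 J

Step 1 (adiabatic): W = (P₁V₁ − P₂V₂)/(γ−1) = (10408 − 14432)/0.667 = -6036 J.
After step 1: P = 1128 kPa, V = 12.8 L, T = 744.6 K.
Step 2 (isothermal): W = P₁V₁ ln(V₂/V₁) = (14432) ln(5.68/12.8) = -11726 J.
W_total = -6036 − 11726 = -17762 J.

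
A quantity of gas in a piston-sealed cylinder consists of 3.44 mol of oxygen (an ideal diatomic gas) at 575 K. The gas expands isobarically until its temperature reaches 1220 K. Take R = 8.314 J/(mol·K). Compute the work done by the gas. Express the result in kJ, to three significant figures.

W ≈ 18.4 kJ

Isobaric: W = P ΔV = nR ΔT.
W = (3.44)(8.314)(1220 − 575) = 18447 J.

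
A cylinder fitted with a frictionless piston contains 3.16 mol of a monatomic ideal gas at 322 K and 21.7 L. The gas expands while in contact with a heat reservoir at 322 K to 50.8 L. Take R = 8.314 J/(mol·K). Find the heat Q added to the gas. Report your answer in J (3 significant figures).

Isothermal ⇒ ΔU = 0, so Q = W = nRT ln(V₂/V₁).
Q = (3.16)(8.314)(322) ln(50.8/21.7) = 8460 × 0.8506 = 7196 J.

Q ≈ 7200 J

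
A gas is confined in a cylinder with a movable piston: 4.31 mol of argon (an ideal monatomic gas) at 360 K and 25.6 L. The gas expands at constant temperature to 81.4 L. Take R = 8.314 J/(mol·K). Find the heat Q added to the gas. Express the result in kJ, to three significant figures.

Q ≈ 14.9 kJ

Isothermal ⇒ ΔU = 0, so Q = W = nRT ln(V₂/V₁).
Q = (4.31)(8.314)(360) ln(81.4/25.6) = 12900 × 1.157 = 14923 J.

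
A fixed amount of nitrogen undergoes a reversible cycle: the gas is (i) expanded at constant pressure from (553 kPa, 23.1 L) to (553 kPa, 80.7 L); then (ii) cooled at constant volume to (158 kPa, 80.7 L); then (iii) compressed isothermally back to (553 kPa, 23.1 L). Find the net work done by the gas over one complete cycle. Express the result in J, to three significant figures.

Leg (i): W = PΔV = (553)(80.7 − 23.1) = 31853 J.
Leg (ii): W = 0.
Leg (iii): W = PᵢVᵢ ln(V_f/Vᵢ) = (12751) ln(23.1/80.7) = -15950 J.
W_net = 31853 − 15950 = 15903 J.

W_net ≈ 15900 J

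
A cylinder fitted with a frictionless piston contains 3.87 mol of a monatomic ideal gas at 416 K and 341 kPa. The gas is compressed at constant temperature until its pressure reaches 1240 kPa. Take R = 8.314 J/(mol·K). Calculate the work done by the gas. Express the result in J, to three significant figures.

W ≈ -17300 J

Isothermal process: W = nRT ln(V₂/V₁) = nRT ln(P₁/P₂).
W = (3.87)(8.314)(416) × ln(341/1240)
  = 13385 × ln(0.275) = 13385 × -1.291
W_by_gas = -17280 J.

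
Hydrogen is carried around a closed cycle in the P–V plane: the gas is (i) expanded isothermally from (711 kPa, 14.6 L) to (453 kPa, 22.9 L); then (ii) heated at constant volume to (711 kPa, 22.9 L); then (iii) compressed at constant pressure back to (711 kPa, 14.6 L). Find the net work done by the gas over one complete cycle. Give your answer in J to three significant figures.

W_net ≈ -1230 J

Leg (i): W = PᵢVᵢ ln(V_f/Vᵢ) = (10381) ln(22.9/14.6) = 4672 J.
Leg (ii): W = 0.
Leg (iii): W = PΔV = (711)(14.6 − 22.9) = -5901 J.
W_net = 4672 − 5901 = -1229 J.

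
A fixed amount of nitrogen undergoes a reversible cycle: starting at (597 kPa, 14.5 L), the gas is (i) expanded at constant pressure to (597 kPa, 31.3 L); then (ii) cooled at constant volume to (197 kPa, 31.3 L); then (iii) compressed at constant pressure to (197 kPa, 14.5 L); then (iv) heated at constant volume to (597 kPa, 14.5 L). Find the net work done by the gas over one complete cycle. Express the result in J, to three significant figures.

Constant-volume legs do no work.
W(i) = (597)(31.3 − 14.5) = 10030 J; W(iii) = (197)(14.5 − 31.3) = -3310 J.
W_net = 10030 − 3310 = 6720 J (the clockwise enclosed area).

W_net ≈ 6720 J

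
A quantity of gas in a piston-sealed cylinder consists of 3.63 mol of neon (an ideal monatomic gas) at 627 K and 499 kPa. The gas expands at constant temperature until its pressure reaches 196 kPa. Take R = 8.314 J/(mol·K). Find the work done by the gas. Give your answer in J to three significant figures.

Isothermal process: W = nRT ln(V₂/V₁) = nRT ln(P₁/P₂).
W = (3.63)(8.314)(627) × ln(499/196)
  = 18923 × ln(2.546) = 18923 × 0.9345
W_by_gas = 17683 J.

W ≈ 17700 J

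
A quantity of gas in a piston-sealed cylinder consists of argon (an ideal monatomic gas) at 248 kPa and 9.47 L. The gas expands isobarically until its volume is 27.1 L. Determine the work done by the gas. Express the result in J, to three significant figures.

W ≈ 4370 J

Isobaric: W = P ΔV.
W = (248 kPa)(27.1 − 9.47 L) = (248)(17.63) = 4372 J.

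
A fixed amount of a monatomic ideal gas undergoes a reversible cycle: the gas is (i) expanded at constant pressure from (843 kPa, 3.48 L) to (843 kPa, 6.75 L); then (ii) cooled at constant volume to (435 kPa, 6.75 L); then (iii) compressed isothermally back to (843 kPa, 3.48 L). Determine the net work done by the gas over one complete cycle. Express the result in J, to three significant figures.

Leg (i): W = PΔV = (843)(6.75 − 3.48) = 2757 J.
Leg (ii): W = 0.
Leg (iii): W = PᵢVᵢ ln(V_f/Vᵢ) = (2936) ln(3.48/6.75) = -1945 J.
W_net = 2757 − 1945 = 811.3 J.

W_net ≈ 811 J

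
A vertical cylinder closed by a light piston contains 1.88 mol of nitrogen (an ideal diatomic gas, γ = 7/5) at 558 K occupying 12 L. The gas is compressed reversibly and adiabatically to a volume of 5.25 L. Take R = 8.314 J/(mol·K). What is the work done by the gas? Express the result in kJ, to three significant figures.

Adiabatic: TV^(γ−1) = const with γ = 7/5.
T₂ = T₁ (V₁/V₂)^(γ−1) = 558 × (12/5.25)^0.4 = 558 × 1.392 = 776.7 K.
W_by = nCᵥ(T₁ − T₂) = (1.88)(20.79)(558 − 776.7) = -8545 J.

W ≈ -8.55 kJ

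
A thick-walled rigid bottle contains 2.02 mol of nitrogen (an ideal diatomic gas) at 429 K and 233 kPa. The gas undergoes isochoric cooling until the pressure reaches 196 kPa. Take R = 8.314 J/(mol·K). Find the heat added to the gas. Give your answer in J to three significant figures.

Q ≈ -2860 J

Constant volume ⇒ W = 0, so Q = ΔU = nCᵥΔT with Cᵥ = 5R/2 = 20.79 J/(mol·K).
At constant V, T₂/T₁ = P₂/P₁ ⇒ ΔT = T₁(P₂/P₁ − 1) = 429·(196/233 − 1) = -68.12 K.
ΔU = (2.02)(20.79)(-68.12) = -2860 J.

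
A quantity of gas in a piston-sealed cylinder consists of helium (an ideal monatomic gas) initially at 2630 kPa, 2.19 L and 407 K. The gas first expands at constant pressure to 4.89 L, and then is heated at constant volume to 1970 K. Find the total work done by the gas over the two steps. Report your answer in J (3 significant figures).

W_total ≈ 7100 J

Step 1 (isobaric): W = PΔV = (2630 kPa)(4.89 − 2.19 L) = 7101 J.
Step 2 (isochoric): W = 0 (constant volume).
W_total = 7101 + 0 = 7101 J.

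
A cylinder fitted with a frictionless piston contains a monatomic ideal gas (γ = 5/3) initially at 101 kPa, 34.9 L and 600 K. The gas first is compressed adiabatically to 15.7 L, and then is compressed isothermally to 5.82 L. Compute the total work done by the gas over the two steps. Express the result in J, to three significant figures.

W_total ≈ -9680 J

Step 1 (adiabatic): W = (P₁V₁ − P₂V₂)/(γ−1) = (3525 − 6004)/0.667 = -3718 J.
After step 1: P = 382.4 kPa, V = 15.7 L, T = 1022 K.
Step 2 (isothermal): W = P₁V₁ ln(V₂/V₁) = (6004) ln(5.82/15.7) = -5958 J.
W_total = -3718 − 5958 = -9676 J.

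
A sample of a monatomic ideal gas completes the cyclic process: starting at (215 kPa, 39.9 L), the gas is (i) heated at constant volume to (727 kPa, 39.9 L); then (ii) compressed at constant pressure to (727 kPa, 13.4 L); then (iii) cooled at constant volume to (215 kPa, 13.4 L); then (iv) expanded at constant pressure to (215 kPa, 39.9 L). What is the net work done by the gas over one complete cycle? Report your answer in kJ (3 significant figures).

Constant-volume legs do no work.
W(ii) = (727)(13.4 − 39.9) = -19266 J; W(iv) = (215)(39.9 − 13.4) = 5698 J.
W_net = -19266 + 5698 = -13568 J (the counter-clockwise enclosed area).

W_net ≈ -13.6 kJ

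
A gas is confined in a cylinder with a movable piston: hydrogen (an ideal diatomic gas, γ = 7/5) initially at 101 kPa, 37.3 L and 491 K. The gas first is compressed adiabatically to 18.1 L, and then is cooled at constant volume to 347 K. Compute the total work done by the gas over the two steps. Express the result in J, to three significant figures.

W_total ≈ -3160 J

Step 1 (adiabatic): W = (P₁V₁ − P₂V₂)/(γ−1) = (3767 − 5031)/0.4 = -3159 J.
Step 2 (isochoric): W = 0 (constant volume).
W_total = -3159 + 0 = -3159 J.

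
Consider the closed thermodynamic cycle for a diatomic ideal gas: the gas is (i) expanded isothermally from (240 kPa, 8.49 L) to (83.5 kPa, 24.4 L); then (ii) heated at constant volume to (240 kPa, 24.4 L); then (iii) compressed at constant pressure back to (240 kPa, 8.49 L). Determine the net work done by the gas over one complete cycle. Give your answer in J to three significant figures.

W_net ≈ -1670 J

Leg (i): W = PᵢVᵢ ln(V_f/Vᵢ) = (2038) ln(24.4/8.49) = 2151 J.
Leg (ii): W = 0.
Leg (iii): W = PΔV = (240)(8.49 − 24.4) = -3818 J.
W_net = 2151 − 3818 = -1667 J.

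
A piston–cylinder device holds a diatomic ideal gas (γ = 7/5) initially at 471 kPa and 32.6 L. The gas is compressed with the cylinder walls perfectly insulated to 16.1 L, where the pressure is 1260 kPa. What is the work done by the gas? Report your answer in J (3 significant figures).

Adiabatic: W = (P₁V₁ − P₂V₂)/(γ − 1) with γ = 7/5.
P₁V₁ = 15355 J, P₂V₂ = 20286 J.
W = (15355 − 20286) / 0.4 = -12329 J.

W ≈ -12300 J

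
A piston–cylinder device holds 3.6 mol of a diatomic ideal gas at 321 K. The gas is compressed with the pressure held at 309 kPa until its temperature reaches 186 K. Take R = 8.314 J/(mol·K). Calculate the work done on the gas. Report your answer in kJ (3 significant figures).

W ≈ 4.04 kJ

Isobaric: W = P ΔV = nR ΔT.
W = (3.6)(8.314)(186 − 321) = -4041 J.
Work on gas = −W_by = 4041 J.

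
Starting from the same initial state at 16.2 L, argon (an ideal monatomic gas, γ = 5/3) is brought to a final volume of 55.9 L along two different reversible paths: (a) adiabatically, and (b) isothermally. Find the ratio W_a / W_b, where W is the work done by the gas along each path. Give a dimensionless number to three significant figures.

Path (a) adiabatic: W = P₁V₁(1 − (V₁/V₂)^(γ−1))/(γ−1) → W_a/(P₁V₁) = 0.8431.
Path (b) isothermal: W = P₁V₁ ln(V₂/V₁) → W_b/(P₁V₁) = 1.239.
W_a / W_b = 0.8431 / 1.239 = 0.6807.

W_a / W_b ≈ 0.681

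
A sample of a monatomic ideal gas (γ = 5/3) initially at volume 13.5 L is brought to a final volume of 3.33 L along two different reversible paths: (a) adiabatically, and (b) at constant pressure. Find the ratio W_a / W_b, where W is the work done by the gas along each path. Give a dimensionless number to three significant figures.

W_a / W_b ≈ 3.07

Path (a) adiabatic: W = P₁V₁(1 − (V₁/V₂)^(γ−1))/(γ−1) → W_a/(P₁V₁) = -2.314.
Path (b) isobaric: W = P₁(V₂ − V₁) → W_b/(P₁V₁) = -0.7533.
W_a / W_b = -2.314 / -0.7533 = 3.071.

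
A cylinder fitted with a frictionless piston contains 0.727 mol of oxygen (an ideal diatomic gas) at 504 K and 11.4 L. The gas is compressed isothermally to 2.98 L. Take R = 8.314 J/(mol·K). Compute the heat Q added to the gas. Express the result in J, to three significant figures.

Q ≈ -4090 J

Isothermal ⇒ ΔU = 0, so Q = W = nRT ln(V₂/V₁).
Q = (0.727)(8.314)(504) ln(2.98/11.4) = 3046 × -1.342 = -4087 J.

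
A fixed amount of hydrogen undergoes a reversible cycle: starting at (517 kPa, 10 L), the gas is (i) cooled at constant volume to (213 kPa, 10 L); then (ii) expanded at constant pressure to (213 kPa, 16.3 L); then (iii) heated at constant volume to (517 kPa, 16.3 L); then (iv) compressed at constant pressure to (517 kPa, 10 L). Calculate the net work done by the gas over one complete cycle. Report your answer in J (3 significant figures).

W_net ≈ -1920 J

Constant-volume legs do no work.
W(ii) = (213)(16.3 − 10) = 1342 J; W(iv) = (517)(10 − 16.3) = -3257 J.
W_net = 1342 − 3257 = -1915 J (the counter-clockwise enclosed area).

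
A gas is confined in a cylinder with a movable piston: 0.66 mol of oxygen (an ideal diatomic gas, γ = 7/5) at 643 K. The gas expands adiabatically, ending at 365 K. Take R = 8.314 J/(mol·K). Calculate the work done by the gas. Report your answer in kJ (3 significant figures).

Adiabatic ⇒ Q = 0, so W_by = −ΔU = nCᵥ(T₁ − T₂).
Cᵥ = 5R/2 = 20.79 J/(mol·K).
W = (0.66)(20.79)(643 − 365) = 3814 J.

W ≈ 3.81 kJ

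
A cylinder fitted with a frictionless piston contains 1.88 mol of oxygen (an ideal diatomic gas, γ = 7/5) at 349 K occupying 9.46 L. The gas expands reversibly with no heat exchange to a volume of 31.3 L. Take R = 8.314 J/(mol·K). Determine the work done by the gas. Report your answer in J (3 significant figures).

Adiabatic: TV^(γ−1) = const with γ = 7/5.
T₂ = T₁ (V₁/V₂)^(γ−1) = 349 × (9.46/31.3)^0.4 = 349 × 0.6196 = 216.3 K.
W_by = nCᵥ(T₁ − T₂) = (1.88)(20.79)(349 − 216.3) = 5187 J.

W ≈ 5190 J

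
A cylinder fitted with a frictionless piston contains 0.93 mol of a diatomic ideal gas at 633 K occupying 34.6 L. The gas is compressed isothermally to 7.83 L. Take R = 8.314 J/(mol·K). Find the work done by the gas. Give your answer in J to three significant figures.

Isothermal: W = nRT ln(V₂/V₁).
W = (0.93)(8.314)(633) × ln(7.83/34.6)
  = 4894 × -1.486
W_by_gas = -7272 J.

W ≈ -7270 J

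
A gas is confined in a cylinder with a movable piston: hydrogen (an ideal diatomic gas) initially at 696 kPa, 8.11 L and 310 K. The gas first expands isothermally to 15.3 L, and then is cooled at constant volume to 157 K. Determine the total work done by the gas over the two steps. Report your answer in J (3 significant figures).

W_total ≈ 3580 J

Step 1 (isothermal): W = P₁V₁ ln(V₂/V₁) = (5645) ln(15.3/8.11) = 3583 J.
Step 2 (isochoric): W = 0 (constant volume).
W_total = 3583 + 0 = 3583 J.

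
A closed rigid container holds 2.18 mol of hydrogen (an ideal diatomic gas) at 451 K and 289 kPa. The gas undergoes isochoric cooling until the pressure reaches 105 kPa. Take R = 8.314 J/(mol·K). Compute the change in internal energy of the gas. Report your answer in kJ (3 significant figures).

Constant volume ⇒ W = 0, so Q = ΔU = nCᵥΔT with Cᵥ = 5R/2 = 20.79 J/(mol·K).
At constant V, T₂/T₁ = P₂/P₁ ⇒ ΔT = T₁(P₂/P₁ − 1) = 451·(105/289 − 1) = -287.1 K.
ΔU = (2.18)(20.79)(-287.1) = -13011 J.

ΔU ≈ -13.0 kJ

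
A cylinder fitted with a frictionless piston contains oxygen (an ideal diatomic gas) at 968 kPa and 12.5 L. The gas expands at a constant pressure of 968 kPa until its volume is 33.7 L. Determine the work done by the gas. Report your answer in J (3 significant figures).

Isobaric: W = P ΔV.
W = (968 kPa)(33.7 − 12.5 L) = (968)(21.2) = 20522 J.

W ≈ 20500 J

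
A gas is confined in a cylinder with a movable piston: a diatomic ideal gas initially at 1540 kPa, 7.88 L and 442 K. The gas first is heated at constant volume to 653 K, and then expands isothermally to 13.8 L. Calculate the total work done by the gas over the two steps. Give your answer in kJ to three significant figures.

W_total ≈ 10.0 kJ

Step 1 (isochoric): W = 0 (constant volume).
After step 1: P = 2275 kPa (V unchanged).
Step 2 (isothermal): W = P₁V₁ ln(V₂/V₁) = (17928) ln(13.8/7.88) = 10046 J.
W_total = 0 + 10046 = 10046 J.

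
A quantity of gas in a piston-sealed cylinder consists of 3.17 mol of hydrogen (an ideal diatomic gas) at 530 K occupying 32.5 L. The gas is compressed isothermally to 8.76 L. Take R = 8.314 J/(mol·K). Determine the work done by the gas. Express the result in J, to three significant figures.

W ≈ -18300 J

Isothermal: W = nRT ln(V₂/V₁).
W = (3.17)(8.314)(530) × ln(8.76/32.5)
  = 13968 × -1.311
W_by_gas = -18313 J.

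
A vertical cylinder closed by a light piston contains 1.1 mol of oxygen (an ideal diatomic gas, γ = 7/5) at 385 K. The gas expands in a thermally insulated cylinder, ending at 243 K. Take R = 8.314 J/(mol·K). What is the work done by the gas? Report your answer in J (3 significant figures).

W ≈ 3250 J

Adiabatic ⇒ Q = 0, so W_by = −ΔU = nCᵥ(T₁ − T₂).
Cᵥ = 5R/2 = 20.79 J/(mol·K).
W = (1.1)(20.79)(385 − 243) = 3247 J.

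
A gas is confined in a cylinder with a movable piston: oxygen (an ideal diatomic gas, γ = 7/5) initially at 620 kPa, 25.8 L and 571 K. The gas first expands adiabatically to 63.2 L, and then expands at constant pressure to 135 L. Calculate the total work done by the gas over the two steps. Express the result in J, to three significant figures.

Step 1 (adiabatic): W = (P₁V₁ − P₂V₂)/(γ−1) = (15996 − 11178)/0.4 = 12044 J.
After step 1: P = 176.9 kPa, V = 63.2 L, T = 399 K.
Step 2 (isobaric): W = PΔV = (176.9 kPa)(135 − 63.2 L) = 12699 J.
W_total = 12044 + 12699 = 24744 J.

W_total ≈ 24700 J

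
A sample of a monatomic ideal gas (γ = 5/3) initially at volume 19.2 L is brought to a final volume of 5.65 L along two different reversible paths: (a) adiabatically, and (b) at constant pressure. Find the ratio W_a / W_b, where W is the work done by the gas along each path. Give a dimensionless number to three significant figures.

Path (a) adiabatic: W = P₁V₁(1 − (V₁/V₂)^(γ−1))/(γ−1) → W_a/(P₁V₁) = -1.89.
Path (b) isobaric: W = P₁(V₂ − V₁) → W_b/(P₁V₁) = -0.7057.
W_a / W_b = -1.89 / -0.7057 = 2.679.

W_a / W_b ≈ 2.68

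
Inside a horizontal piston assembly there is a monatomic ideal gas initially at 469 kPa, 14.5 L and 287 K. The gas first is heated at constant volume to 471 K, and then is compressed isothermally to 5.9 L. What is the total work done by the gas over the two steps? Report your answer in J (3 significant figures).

Step 1 (isochoric): W = 0 (constant volume).
After step 1: P = 769.7 kPa (V unchanged).
Step 2 (isothermal): W = P₁V₁ ln(V₂/V₁) = (11160) ln(5.9/14.5) = -10035 J.
W_total = 0 − 10035 = -10035 J.

W_total ≈ -10000 J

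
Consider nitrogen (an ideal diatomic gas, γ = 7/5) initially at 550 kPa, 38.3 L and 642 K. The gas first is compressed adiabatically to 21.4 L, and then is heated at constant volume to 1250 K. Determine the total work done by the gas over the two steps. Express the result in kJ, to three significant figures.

Step 1 (adiabatic): W = (P₁V₁ − P₂V₂)/(γ−1) = (21065 − 26587)/0.4 = -13806 J.
Step 2 (isochoric): W = 0 (constant volume).
W_total = -13806 + 0 = -13806 J.

W_total ≈ -13.8 kJ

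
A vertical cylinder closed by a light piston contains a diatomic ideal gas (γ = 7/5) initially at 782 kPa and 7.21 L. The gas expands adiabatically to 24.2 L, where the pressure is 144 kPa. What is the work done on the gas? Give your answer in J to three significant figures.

Adiabatic: W = (P₁V₁ − P₂V₂)/(γ − 1) with γ = 7/5.
P₁V₁ = 5638 J, P₂V₂ = 3485 J.
W = (5638 − 3485) / 0.4 = 5384 J.
Work on gas = −W_by = -5384 J.

W ≈ -5380 J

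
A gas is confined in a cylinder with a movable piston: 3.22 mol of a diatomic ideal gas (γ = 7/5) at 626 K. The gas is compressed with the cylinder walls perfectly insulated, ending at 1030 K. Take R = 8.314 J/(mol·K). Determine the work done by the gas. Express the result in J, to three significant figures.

Adiabatic ⇒ Q = 0, so W_by = −ΔU = nCᵥ(T₁ − T₂).
Cᵥ = 5R/2 = 20.79 J/(mol·K).
W = (3.22)(20.79)(626 − 1030) = -27039 J.

W ≈ -27000 J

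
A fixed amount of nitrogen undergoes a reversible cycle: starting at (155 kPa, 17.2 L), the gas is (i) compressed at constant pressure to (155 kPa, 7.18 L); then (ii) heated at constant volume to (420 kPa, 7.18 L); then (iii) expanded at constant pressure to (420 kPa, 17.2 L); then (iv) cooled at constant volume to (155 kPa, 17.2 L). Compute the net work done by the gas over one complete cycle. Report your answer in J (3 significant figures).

W_net ≈ 2660 J

Constant-volume legs do no work.
W(i) = (155)(7.18 − 17.2) = -1553 J; W(iii) = (420)(17.2 − 7.18) = 4208 J.
W_net = -1553 + 4208 = 2655 J (the clockwise enclosed area).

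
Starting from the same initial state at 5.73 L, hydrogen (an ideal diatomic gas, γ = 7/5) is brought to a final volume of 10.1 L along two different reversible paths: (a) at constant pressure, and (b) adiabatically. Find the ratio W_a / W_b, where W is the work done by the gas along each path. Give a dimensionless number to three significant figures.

W_a / W_b ≈ 1.50

Path (a) isobaric: W = P₁(V₂ − V₁) → W_a/(P₁V₁) = 0.7627.
Path (b) adiabatic: W = P₁V₁(1 − (V₁/V₂)^(γ−1))/(γ−1) → W_b/(P₁V₁) = 0.5072.
W_a / W_b = 0.7627 / 0.5072 = 1.504.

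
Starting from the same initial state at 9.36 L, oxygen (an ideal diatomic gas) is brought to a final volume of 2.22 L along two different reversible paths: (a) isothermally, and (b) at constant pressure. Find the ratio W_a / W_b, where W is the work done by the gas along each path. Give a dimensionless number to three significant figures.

Path (a) isothermal: W = P₁V₁ ln(V₂/V₁) → W_a/(P₁V₁) = -1.439.
Path (b) isobaric: W = P₁(V₂ − V₁) → W_b/(P₁V₁) = -0.7628.
W_a / W_b = -1.439 / -0.7628 = 1.886.

W_a / W_b ≈ 1.89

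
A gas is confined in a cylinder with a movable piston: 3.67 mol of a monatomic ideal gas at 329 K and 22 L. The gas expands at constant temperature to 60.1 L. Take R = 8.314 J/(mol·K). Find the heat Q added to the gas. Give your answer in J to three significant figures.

Q ≈ 10100 J

Isothermal ⇒ ΔU = 0, so Q = W = nRT ln(V₂/V₁).
Q = (3.67)(8.314)(329) ln(60.1/22) = 10039 × 1.005 = 10088 J.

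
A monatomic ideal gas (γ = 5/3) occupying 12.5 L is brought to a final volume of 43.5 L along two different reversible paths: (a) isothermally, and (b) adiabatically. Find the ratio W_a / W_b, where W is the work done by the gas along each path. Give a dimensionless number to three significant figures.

Path (a) isothermal: W = P₁V₁ ln(V₂/V₁) → W_a/(P₁V₁) = 1.247.
Path (b) adiabatic: W = P₁V₁(1 − (V₁/V₂)^(γ−1))/(γ−1) → W_b/(P₁V₁) = 0.8468.
W_a / W_b = 1.247 / 0.8468 = 1.473.

W_a / W_b ≈ 1.47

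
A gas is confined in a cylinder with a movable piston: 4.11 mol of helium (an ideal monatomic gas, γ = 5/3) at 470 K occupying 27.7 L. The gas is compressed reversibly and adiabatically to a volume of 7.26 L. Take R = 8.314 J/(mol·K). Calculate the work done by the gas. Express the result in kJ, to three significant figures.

Adiabatic: TV^(γ−1) = const with γ = 5/3.
T₂ = T₁ (V₁/V₂)^(γ−1) = 470 × (27.7/7.26)^0.667 = 470 × 2.442 = 1148 K.
W_by = nCᵥ(T₁ − T₂) = (4.11)(12.47)(470 − 1148) = -34731 J.

W ≈ -34.7 kJ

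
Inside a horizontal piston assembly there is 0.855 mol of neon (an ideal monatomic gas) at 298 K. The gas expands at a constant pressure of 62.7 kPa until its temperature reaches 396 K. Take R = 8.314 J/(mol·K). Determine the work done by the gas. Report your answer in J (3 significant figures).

Isobaric: W = P ΔV = nR ΔT.
W = (0.855)(8.314)(396 − 298) = 696.6 J.

W ≈ 697 J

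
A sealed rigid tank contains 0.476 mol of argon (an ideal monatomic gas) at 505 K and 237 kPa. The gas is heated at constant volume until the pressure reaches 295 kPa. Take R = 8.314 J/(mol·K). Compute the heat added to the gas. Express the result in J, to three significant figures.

Constant volume ⇒ W = 0, so Q = ΔU = nCᵥΔT with Cᵥ = 3R/2 = 12.47 J/(mol·K).
At constant V, T₂/T₁ = P₂/P₁ ⇒ ΔT = T₁(P₂/P₁ − 1) = 505·(295/237 − 1) = 123.6 K.
ΔU = (0.476)(12.47)(123.6) = 733.6 J.

Q ≈ 734 J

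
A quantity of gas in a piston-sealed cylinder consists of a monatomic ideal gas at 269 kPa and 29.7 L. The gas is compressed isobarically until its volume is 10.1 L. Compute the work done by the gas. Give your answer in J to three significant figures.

W ≈ -5270 J

Isobaric: W = P ΔV.
W = (269 kPa)(10.1 − 29.7 L) = (269)(-19.6) = -5272 J.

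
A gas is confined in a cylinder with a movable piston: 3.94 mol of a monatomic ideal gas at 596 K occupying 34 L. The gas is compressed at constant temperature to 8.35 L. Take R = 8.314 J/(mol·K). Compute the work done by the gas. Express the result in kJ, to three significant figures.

Isothermal: W = nRT ln(V₂/V₁).
W = (3.94)(8.314)(596) × ln(8.35/34)
  = 19523 × -1.404
W_by_gas = -27413 J.

W ≈ -27.4 kJ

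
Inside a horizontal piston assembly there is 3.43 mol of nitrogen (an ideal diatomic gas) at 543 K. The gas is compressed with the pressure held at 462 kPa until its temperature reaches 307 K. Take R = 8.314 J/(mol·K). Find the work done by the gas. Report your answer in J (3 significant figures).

W ≈ -6730 J

Isobaric: W = P ΔV = nR ΔT.
W = (3.43)(8.314)(307 − 543) = -6730 J.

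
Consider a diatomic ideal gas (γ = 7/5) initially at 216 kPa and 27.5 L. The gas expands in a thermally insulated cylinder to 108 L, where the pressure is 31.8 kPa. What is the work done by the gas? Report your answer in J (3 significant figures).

W ≈ 6260 J

Adiabatic: W = (P₁V₁ − P₂V₂)/(γ − 1) with γ = 7/5.
P₁V₁ = 5940 J, P₂V₂ = 3434 J.
W = (5940 − 3434) / 0.4 = 6264 J.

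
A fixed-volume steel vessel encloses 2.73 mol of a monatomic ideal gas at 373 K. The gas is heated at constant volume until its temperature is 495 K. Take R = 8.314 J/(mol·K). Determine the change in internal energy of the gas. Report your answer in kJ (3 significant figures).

Constant volume ⇒ W = 0, so Q = ΔU = nCᵥΔT with Cᵥ = 3R/2 = 12.47 J/(mol·K).
ΔU = (2.73)(12.47)(495 − 373) = 4154 J.

ΔU ≈ 4.15 kJ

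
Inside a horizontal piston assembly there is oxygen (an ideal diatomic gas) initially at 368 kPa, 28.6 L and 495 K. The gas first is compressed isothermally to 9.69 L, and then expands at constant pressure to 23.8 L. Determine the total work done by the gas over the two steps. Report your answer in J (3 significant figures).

W_total ≈ 3930 J

Step 1 (isothermal): W = P₁V₁ ln(V₂/V₁) = (10525) ln(9.69/28.6) = -11391 J.
After step 1: P = 1086 kPa, V = 9.69 L, T = 495 K.
Step 2 (isobaric): W = PΔV = (1086 kPa)(23.8 − 9.69 L) = 15326 J.
W_total = -11391 + 15326 = 3934 J.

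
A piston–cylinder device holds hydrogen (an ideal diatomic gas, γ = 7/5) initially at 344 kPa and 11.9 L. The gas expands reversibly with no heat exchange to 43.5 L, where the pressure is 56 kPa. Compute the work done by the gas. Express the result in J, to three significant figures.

W ≈ 4140 J

Adiabatic: W = (P₁V₁ − P₂V₂)/(γ − 1) with γ = 7/5.
P₁V₁ = 4094 J, P₂V₂ = 2436 J.
W = (4094 − 2436) / 0.4 = 4144 J.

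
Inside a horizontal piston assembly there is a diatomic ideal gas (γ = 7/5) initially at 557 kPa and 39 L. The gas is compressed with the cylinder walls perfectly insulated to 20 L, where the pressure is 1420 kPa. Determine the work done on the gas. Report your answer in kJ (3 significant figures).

W ≈ 16.7 kJ

Adiabatic: W = (P₁V₁ − P₂V₂)/(γ − 1) with γ = 7/5.
P₁V₁ = 21723 J, P₂V₂ = 28400 J.
W = (21723 − 28400) / 0.4 = -16693 J.
Work on gas = −W_by = 16693 J.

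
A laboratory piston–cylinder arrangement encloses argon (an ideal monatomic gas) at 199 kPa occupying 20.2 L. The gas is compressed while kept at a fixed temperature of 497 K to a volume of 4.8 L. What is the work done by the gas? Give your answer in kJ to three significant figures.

W ≈ -5.78 kJ

Isothermal: W = nRT ln(V₂/V₁) = P₁V₁ ln(V₂/V₁).
P₁V₁ = (199 kPa)(20.2 L) = 4020 J.
W = 4020 × ln(4.8/20.2) = 4020 × -1.437
W_by_gas = -5777 J.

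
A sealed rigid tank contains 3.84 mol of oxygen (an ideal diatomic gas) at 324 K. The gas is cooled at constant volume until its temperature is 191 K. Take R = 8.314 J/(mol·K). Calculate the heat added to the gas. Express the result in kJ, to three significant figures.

Constant volume ⇒ W = 0, so Q = ΔU = nCᵥΔT with Cᵥ = 5R/2 = 20.79 J/(mol·K).
ΔU = (3.84)(20.79)(191 − 324) = -10615 J.

Q ≈ -10.6 kJ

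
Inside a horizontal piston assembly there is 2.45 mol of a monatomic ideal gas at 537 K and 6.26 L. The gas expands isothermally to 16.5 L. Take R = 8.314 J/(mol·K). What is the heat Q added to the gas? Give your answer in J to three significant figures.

Q ≈ 10600 J

Isothermal ⇒ ΔU = 0, so Q = W = nRT ln(V₂/V₁).
Q = (2.45)(8.314)(537) ln(16.5/6.26) = 10938 × 0.9692 = 10601 J.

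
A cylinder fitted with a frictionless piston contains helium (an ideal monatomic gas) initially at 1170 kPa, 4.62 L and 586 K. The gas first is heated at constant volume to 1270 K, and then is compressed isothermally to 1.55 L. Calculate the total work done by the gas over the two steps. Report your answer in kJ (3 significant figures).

Step 1 (isochoric): W = 0 (constant volume).
After step 1: P = 2536 kPa (V unchanged).
Step 2 (isothermal): W = P₁V₁ ln(V₂/V₁) = (11715) ln(1.55/4.62) = -12794 J.
W_total = 0 − 12794 = -12794 J.

W_total ≈ -12.8 kJ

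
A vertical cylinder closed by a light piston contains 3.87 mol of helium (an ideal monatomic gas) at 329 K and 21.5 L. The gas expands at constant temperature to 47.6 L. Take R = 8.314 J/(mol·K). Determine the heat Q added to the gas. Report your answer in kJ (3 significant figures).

Q ≈ 8.41 kJ

Isothermal ⇒ ΔU = 0, so Q = W = nRT ln(V₂/V₁).
Q = (3.87)(8.314)(329) ln(47.6/21.5) = 10586 × 0.7948 = 8413 J.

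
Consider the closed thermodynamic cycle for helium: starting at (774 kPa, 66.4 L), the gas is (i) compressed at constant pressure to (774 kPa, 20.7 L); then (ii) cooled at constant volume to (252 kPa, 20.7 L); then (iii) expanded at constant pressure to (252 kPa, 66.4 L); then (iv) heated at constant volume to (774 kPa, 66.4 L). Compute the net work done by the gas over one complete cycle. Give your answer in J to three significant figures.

W_net ≈ -23900 J

Constant-volume legs do no work.
W(i) = (774)(20.7 − 66.4) = -35372 J; W(iii) = (252)(66.4 − 20.7) = 11516 J.
W_net = -35372 + 11516 = -23855 J (the counter-clockwise enclosed area).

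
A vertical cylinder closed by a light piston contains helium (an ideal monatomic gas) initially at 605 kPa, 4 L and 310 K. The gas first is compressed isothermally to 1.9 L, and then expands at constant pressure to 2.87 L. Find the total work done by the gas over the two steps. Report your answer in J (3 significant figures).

Step 1 (isothermal): W = P₁V₁ ln(V₂/V₁) = (2420) ln(1.9/4) = -1802 J.
After step 1: P = 1274 kPa, V = 1.9 L, T = 310 K.
Step 2 (isobaric): W = PΔV = (1274 kPa)(2.87 − 1.9 L) = 1235 J.
W_total = -1802 + 1235 = -566.1 J.

W_total ≈ -566 J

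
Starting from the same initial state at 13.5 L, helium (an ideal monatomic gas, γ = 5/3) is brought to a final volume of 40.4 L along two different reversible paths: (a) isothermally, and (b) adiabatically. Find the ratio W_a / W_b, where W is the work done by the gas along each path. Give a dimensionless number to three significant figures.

W_a / W_b ≈ 1.41

Path (a) isothermal: W = P₁V₁ ln(V₂/V₁) → W_a/(P₁V₁) = 1.096.
Path (b) adiabatic: W = P₁V₁(1 − (V₁/V₂)^(γ−1))/(γ−1) → W_b/(P₁V₁) = 0.7777.
W_a / W_b = 1.096 / 0.7777 = 1.409.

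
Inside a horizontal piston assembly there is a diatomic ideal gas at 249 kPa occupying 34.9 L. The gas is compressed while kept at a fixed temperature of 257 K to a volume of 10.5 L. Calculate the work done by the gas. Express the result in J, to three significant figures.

W ≈ -10400 J

Isothermal: W = nRT ln(V₂/V₁) = P₁V₁ ln(V₂/V₁).
P₁V₁ = (249 kPa)(34.9 L) = 8690 J.
W = 8690 × ln(10.5/34.9) = 8690 × -1.201
W_by_gas = -10438 J.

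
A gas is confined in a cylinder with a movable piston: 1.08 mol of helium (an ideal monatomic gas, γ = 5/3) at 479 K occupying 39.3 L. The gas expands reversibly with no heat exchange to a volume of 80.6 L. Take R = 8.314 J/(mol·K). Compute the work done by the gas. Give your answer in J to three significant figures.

W ≈ 2450 J

Adiabatic: TV^(γ−1) = const with γ = 5/3.
T₂ = T₁ (V₁/V₂)^(γ−1) = 479 × (39.3/80.6)^0.667 = 479 × 0.6195 = 296.7 K.
W_by = nCᵥ(T₁ − T₂) = (1.08)(12.47)(479 − 296.7) = 2455 J.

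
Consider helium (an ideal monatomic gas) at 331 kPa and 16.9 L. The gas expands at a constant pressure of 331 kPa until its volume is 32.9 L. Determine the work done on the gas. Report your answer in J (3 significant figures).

W ≈ -5300 J

Isobaric: W = P ΔV.
W = (331 kPa)(32.9 − 16.9 L) = (331)(16) = 5296 J.
Work on gas = −W_by = -5296 J.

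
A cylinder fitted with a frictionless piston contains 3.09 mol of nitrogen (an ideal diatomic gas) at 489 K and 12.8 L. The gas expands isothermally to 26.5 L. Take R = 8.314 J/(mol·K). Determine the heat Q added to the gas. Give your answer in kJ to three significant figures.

Q ≈ 9.14 kJ

Isothermal ⇒ ΔU = 0, so Q = W = nRT ln(V₂/V₁).
Q = (3.09)(8.314)(489) ln(26.5/12.8) = 12563 × 0.7277 = 9142 J.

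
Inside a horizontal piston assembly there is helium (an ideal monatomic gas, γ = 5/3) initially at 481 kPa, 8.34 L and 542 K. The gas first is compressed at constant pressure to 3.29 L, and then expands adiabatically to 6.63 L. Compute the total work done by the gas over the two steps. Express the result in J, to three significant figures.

Step 1 (isobaric): W = PΔV = (481 kPa)(3.29 − 8.34 L) = -2429 J.
After step 1: P = 481 kPa, V = 3.29 L, T = 213.8 K.
Step 2 (adiabatic): W = (P₁V₁ − P₂V₂)/(γ−1) = (1582 − 991.9)/0.667 = 885.9 J.
W_total = -2429 + 885.9 = -1543 J.

W_total ≈ -1540 J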